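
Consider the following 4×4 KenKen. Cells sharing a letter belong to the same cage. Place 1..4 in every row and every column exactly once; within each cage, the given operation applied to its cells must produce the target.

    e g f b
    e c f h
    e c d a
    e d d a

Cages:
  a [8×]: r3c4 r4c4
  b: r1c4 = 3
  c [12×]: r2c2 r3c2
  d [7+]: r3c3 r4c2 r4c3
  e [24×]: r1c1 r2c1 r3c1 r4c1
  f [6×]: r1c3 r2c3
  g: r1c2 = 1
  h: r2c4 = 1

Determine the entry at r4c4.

4

G is a freebie, so r1c2 = 1.
B is a freebie; hence r1c4 = 3.
H is a freebie, leaving r2c4 = 1.
Row 1 already has 3, so r1c3 = 2.
Cage f's pair has product 6; hence r2c3 = 3.
2 is placed in row 1, leaving r1c1 = 4.
The 4 cells of cage e must have product 24; hence r2c1 = 2.
3 is placed in row 2; hence r2c2 = 4.
Cage c needs two cells with product 12, which forces r3c2 = 3.
The 3 cells of cage d must have sum 7, leaving r4c2 = 2.
Row 4 now contains 2; hence r4c4 = 4.
3 is placed in row 3, which forces r3c1 = 1.
The 3 cells of cage d must have sum 7, which forces r3c3 = 4.
Column 4 already has 4, which forces r3c4 = 2.
Cage e has product 24, which forces r4c1 = 3.
4 is placed in row 4, leaving r4c3 = 1.
The full grid is 4 1 2 3 / 2 4 3 1 / 1 3 4 2 / 3 2 1 4.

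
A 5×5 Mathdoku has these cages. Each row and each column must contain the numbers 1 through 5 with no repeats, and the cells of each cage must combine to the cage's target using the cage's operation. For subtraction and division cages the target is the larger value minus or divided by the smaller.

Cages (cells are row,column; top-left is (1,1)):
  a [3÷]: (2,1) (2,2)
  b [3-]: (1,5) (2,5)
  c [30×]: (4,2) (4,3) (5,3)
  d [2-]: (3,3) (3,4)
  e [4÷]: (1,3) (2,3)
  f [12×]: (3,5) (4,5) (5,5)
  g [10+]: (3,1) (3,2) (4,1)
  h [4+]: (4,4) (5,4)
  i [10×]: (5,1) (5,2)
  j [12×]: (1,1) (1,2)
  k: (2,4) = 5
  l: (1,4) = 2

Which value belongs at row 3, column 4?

Cage l is given; hence (1,4) = 2.
Cage k is given, which forces (2,4) = 5.
Row 1 needs a 5, and only (1,5) is open for it.
The two cells of cage b must have difference 3, leaving (2,5) = 2.
In row 1, 1 can only go at (1,3), so (1,3) = 1.
Column 3 already has 1; hence (2,3) = 4.
Row 5 needs a 4, and only (5,5) is open for it.
In row 4, 4 can only go at (4,1), so (4,1) = 4.
4 is placed in column 1, which forces (1,1) = 3.
The two cells of cage j must have product 12, leaving (1,2) = 4.
Column 1 already has 3, leaving (2,1) = 1.
Row 2 already has 1, leaving (2,2) = 3.
Cage g has sum 10, so (3,1) = 5.
Cage g needs sum 10; hence (3,2) = 1.
Row 3 now contains 1, so (3,5) = 3.
Column 5 already has 3, leaving (4,5) = 1.
5 is placed in column 1, so (5,1) = 2.
Row 5 now contains 2, which forces (5,2) = 5.
Row 5 now contains 5, which forces (5,3) = 3.
Row 5 already has 3, so (5,4) = 1.
3 is placed in row 3, so (3,3) = 2.
3 is placed in row 3, so (3,4) = 4.
Column 2 now contains 5, which forces (4,2) = 2.
Cage c has product 30, so (4,3) = 5.
1 is placed in row 4, so (4,4) = 3.
Filled in: 3 4 1 2 5 / 1 3 4 5 2 / 5 1 2 4 3 / 4 2 5 3 1 / 2 5 3 1 4.

4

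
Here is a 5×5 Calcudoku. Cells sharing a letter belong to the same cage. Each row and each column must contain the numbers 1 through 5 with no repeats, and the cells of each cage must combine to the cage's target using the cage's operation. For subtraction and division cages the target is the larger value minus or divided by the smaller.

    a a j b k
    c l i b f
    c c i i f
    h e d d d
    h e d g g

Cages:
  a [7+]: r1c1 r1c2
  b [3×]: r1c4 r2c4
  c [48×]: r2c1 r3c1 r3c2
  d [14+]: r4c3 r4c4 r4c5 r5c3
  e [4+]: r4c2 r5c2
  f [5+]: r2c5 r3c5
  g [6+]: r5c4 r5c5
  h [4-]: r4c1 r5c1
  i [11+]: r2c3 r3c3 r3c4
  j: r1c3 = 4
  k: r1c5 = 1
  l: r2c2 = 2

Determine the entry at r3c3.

1

J is a freebie, which forces r1c3 = 4.
Cage k is given, so r1c5 = 1.
Cage c needs product 48, which forces r2c1 = 4.
L is a freebie, which forces r2c2 = 2.
Row 2 now contains 2, leaving r2c5 = 3.
Cage c needs product 48, so r3c1 = 3.
The 3 cells of cage c must have product 48, so r3c2 = 4.
4 is placed in row 3, leaving r3c5 = 2.
The two cells of cage a must have sum 7; hence r1c1 = 2.
The two cells of cage a must have sum 7, so r1c2 = 5.
1 is placed in row 1, so r1c4 = 3.
Row 2 already has 3, so r2c3 = 5.
Row 2 already has 3, leaving r2c4 = 1.
Cage i has sum 11; hence r3c3 = 1.
Row 3 already has 2, which forces r3c4 = 5.
Column 4 now contains 1, leaving r5c4 = 2.
The 4 cells of cage d must have sum 14, so r4c3 = 2.
2 is placed in column 4; hence r4c4 = 4.
Cage d has sum 14, so r4c5 = 5.
2 is placed in row 5, which forces r5c3 = 3.
Cage g needs two cells with sum 6; hence r5c5 = 4.
5 is placed in row 4, leaving r4c1 = 1.
Cage e's pair has sum 4, leaving r4c2 = 3.
Cage h needs two cells with difference 4, leaving r5c1 = 5.
3 is placed in row 5, so r5c2 = 1.
Filled in: 2 5 4 3 1 / 4 2 5 1 3 / 3 4 1 5 2 / 1 3 2 4 5 / 5 1 3 2 4.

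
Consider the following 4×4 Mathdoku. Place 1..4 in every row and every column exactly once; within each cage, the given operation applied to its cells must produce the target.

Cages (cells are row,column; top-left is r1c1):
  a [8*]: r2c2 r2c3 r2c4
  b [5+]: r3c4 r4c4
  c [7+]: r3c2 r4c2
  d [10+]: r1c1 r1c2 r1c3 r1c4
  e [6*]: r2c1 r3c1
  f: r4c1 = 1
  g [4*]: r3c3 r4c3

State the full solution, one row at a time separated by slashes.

Cage f is a single given cell, leaving r4c1 = 1.
1 is placed in row 4, leaving r4c3 = 4.
Cage c needs two cells with sum 7, leaving r3c2 = 4.
Column 3 now contains 4, which forces r3c3 = 1.
Row 4 already has 4, leaving r4c2 = 3.
3 is placed in row 4, which forces r4c4 = 2.
Cage a has product 8, which forces r2c2 = 1.
Column 3 now contains 1, leaving r2c3 = 2.
Cage a needs product 8, so r2c4 = 4.
Column 4 already has 2, so r3c4 = 3.
The 4 cells of cage d must have sum 10, leaving r1c1 = 4.
Column 2 now contains 1; hence r1c2 = 2.
Column 3 now contains 2, so r1c3 = 3.
Column 4 already has 3, leaving r1c4 = 1.
Row 2 already has 2, leaving r2c1 = 3.
Row 3 now contains 3; hence r3c1 = 2.

4 2 3 1 / 3 1 2 4 / 2 4 1 3 / 1 3 4 2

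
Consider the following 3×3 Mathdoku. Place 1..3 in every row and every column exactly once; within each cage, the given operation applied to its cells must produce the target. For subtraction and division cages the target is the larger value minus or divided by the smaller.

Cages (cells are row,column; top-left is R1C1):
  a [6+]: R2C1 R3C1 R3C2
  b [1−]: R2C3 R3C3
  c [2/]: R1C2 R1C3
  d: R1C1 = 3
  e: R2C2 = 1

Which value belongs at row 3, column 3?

D is a freebie, leaving R1C1 = 3.
Cage e is given, which forces R2C2 = 1.
1 is placed in column 2, leaving R1C2 = 2.
Cage c's pair has quotient 2, so R1C3 = 1.
Row 2 already has 1, so R2C1 = 2.
Row 2 already has 2, which forces R2C3 = 3.
Cage a has sum 6, so R3C1 = 1.
Cage a needs sum 6; hence R3C2 = 3.
Column 3 already has 3, which forces R3C3 = 2.
Filled in: 3 2 1 / 2 1 3 / 1 3 2.

2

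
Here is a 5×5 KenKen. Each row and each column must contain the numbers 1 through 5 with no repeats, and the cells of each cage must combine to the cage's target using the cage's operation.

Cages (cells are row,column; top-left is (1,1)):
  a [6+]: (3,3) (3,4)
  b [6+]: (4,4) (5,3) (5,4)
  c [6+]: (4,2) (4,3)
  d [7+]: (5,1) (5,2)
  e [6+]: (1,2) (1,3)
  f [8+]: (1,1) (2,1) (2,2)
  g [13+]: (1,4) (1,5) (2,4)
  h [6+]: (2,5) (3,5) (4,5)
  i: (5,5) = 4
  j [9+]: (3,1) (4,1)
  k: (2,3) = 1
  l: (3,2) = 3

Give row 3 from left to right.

K is a freebie, leaving (2,3) = 1.
Cage l is given, which forces (3,2) = 3.
I is a freebie; hence (5,5) = 4.
Cage g needs sum 13, leaving (1,4) = 3.
Column 5 now contains 4, so (1,5) = 5.
The 3 cells of cage g must have sum 13, which forces (2,4) = 5.
Cage b has sum 6, leaving (5,3) = 3.
Row 1 needs a 1, and only (1,1) is open for it.
The 3 cells of cage f must have sum 8; hence (2,1) = 3.
The 3 cells of cage f must have sum 8, leaving (2,2) = 4.
Row 2 already has 3, so (2,5) = 2.
2 is placed in column 5; hence (3,5) = 1.
Column 5 already has 1, which forces (4,5) = 3.
Column 2 now contains 4, which forces (1,2) = 2.
Cage e's pair has sum 6, leaving (1,3) = 4.
Column 3 now contains 4; hence (3,3) = 2.
Row 3 already has 2; hence (3,4) = 4.
Column 2 now contains 2, so (4,2) = 1.
Column 3 now contains 4, leaving (4,3) = 5.
Row 4 already has 1; hence (4,4) = 2.
Column 2 now contains 2, so (5,2) = 5.
Column 4 now contains 2, which forces (5,4) = 1.
Row 3 already has 4, leaving (3,1) = 5.
5 is placed in row 4; hence (4,1) = 4.
Row 5 already has 5; hence (5,1) = 2.
Completed grid: 1 2 4 3 5 / 3 4 1 5 2 / 5 3 2 4 1 / 4 1 5 2 3 / 2 5 3 1 4.

5 3 2 4 1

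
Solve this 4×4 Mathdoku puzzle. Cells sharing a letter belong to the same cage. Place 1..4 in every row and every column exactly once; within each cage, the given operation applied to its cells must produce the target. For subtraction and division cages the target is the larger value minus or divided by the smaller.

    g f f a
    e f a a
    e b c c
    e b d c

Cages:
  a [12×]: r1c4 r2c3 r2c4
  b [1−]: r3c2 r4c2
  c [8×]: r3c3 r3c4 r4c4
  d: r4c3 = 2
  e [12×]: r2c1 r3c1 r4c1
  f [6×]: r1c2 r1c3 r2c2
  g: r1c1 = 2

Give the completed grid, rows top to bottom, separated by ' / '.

G is a freebie, leaving r1c1 = 2.
Cage d is a single given cell, which forces r4c3 = 2.
Cage f has product 6; hence r2c2 = 2.
Cage c has product 8, which forces r3c4 = 2.
In row 1, 4 can only go at r1c4, so r1c4 = 4.
Cage c needs product 8, leaving r3c3 = 4.
Column 4 now contains 4, which forces r4c4 = 1.
The 3 cells of cage a must have product 12, so r2c3 = 1.
1 is placed in column 4, which forces r2c4 = 3.
Row 3 now contains 4, so r3c2 = 3.
Cage b needs two cells with difference 1, leaving r4c2 = 4.
3 is placed in column 2, which forces r1c2 = 1.
Column 3 already has 1, so r1c3 = 3.
3 is placed in row 2, leaving r2c1 = 4.
Row 3 now contains 3, which forces r3c1 = 1.
Row 4 now contains 4; hence r4c1 = 3.

2 1 3 4 / 4 2 1 3 / 1 3 4 2 / 3 4 2 1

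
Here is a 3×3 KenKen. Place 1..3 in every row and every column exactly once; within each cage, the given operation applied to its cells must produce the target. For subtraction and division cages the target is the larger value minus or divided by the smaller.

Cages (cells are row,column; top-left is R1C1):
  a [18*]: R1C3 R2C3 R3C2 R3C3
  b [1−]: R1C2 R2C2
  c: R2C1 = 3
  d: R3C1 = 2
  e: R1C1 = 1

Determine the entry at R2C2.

1

Cage e is a single given cell; hence R1C1 = 1.
Cage c is a single given cell, which forces R2C1 = 3.
D is a freebie, leaving R3C1 = 2.
Cage a needs product 18, so R3C2 = 3.
Row 3 already has 2, leaving R3C3 = 1.
3 is placed in column 2; hence R1C2 = 2.
Cage a has product 18, leaving R1C3 = 3.
Cage b's pair has difference 1, so R2C2 = 1.
Column 3 now contains 1, which forces R2C3 = 2.
Completed grid: 1 2 3 / 3 1 2 / 2 3 1.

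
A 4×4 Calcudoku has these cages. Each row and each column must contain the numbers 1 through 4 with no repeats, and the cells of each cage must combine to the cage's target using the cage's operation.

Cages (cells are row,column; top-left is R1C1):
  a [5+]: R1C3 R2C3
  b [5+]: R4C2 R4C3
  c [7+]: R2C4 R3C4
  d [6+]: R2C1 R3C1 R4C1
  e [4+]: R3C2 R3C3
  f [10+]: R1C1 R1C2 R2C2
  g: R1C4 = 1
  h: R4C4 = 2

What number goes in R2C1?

1

Cage g is a single given cell; hence R1C4 = 1.
Cage h is a single given cell, leaving R4C4 = 2.
Row 3 needs a 2, and only R3C1 is open for it.
The only place for 2 in row 2 is R2C3.
Cage a's pair has sum 5; hence R1C3 = 3.
3 is placed in column 3, leaving R3C3 = 1.
Column 3 now contains 1, leaving R4C3 = 4.
Row 1 now contains 3; hence R1C1 = 4.
Cage f needs sum 10; hence R1C2 = 2.
Cage f needs sum 10, which forces R2C2 = 4.
Row 2 now contains 4; hence R2C4 = 3.
1 is placed in row 3, which forces R3C2 = 3.
Column 4 already has 3, leaving R3C4 = 4.
Row 4 now contains 4, leaving R4C2 = 1.
Row 2 now contains 3, leaving R2C1 = 1.
Row 4 already has 1; hence R4C1 = 3.
Completed grid: 4 2 3 1 / 1 4 2 3 / 2 3 1 4 / 3 1 4 2.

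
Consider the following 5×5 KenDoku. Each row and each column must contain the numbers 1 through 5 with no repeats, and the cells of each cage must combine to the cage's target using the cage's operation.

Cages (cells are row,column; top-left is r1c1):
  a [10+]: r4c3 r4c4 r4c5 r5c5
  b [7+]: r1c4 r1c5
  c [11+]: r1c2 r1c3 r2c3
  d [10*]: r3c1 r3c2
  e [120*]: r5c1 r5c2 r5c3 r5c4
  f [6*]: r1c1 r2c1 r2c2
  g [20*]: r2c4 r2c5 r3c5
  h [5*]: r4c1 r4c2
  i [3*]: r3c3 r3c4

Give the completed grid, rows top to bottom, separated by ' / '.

1 4 3 5 2 / 3 2 4 1 5 / 2 5 1 3 4 / 5 1 2 4 3 / 4 3 5 2 1

The only place for 4 in row 3 is r3c5.
The only place for 4 in row 2 is r2c3.
The only place for 1 in row 1 is r1c1.
Column 1 already has 1, which forces r4c1 = 5.
The two cells of cage h must have product 5, which forces r4c2 = 1.
5 is placed in column 1, so r3c1 = 2.
The two cells of cage d must have product 10, so r3c2 = 5.
Cage a needs sum 10, so r4c4 = 4.
Cage a needs sum 10, leaving r5c5 = 1.
Column 1 already has 2, which forces r2c1 = 3.
The 3 cells of cage f must have product 6, which forces r2c2 = 2.
Cage g needs product 20; hence r2c4 = 1.
1 is placed in column 5, leaving r2c5 = 5.
Column 4 now contains 1, leaving r3c4 = 3.
Column 1 now contains 3, leaving r5c1 = 4.
Row 5 now contains 4; hence r5c2 = 3.
2 is placed in column 2, leaving r1c2 = 4.
The 3 cells of cage c must have sum 11, so r1c3 = 3.
The two cells of cage b must have sum 7; hence r1c4 = 5.
Column 5 already has 5; hence r1c5 = 2.
3 is placed in row 3; hence r3c3 = 1.
3 is placed in column 3; hence r4c3 = 2.
Column 5 now contains 2; hence r4c5 = 3.
2 is placed in column 3, leaving r5c3 = 5.
5 is placed in column 4; hence r5c4 = 2.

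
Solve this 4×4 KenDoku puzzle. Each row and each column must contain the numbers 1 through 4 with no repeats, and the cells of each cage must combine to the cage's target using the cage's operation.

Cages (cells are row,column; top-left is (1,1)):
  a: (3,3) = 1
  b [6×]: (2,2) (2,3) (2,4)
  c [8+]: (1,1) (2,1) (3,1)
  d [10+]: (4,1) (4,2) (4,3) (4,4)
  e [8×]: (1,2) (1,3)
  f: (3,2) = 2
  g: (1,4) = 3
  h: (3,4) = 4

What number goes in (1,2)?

4

Cage g is a single given cell, so (1,4) = 3.
Cage f is given; hence (3,2) = 2.
A is a freebie, so (3,3) = 1.
Cage h is given; hence (3,4) = 4.
Column 2 now contains 2, leaving (1,2) = 4.
The two cells of cage e must have product 8, so (1,3) = 2.
Column 3 now contains 2, which forces (2,3) = 3.
4 is placed in row 3, which forces (3,1) = 3.
Column 3 now contains 3, which forces (4,3) = 4.
Row 1 already has 4; hence (1,1) = 1.
Cage c needs sum 8, leaving (2,1) = 4.
Row 2 now contains 3, which forces (2,2) = 1.
The 3 cells of cage b must have product 6, leaving (2,4) = 2.
Column 1 already has 1; hence (4,1) = 2.
Cage d needs sum 10; hence (4,2) = 3.
Column 4 now contains 2, leaving (4,4) = 1.
Completed grid: 1 4 2 3 / 4 1 3 2 / 3 2 1 4 / 2 3 4 1.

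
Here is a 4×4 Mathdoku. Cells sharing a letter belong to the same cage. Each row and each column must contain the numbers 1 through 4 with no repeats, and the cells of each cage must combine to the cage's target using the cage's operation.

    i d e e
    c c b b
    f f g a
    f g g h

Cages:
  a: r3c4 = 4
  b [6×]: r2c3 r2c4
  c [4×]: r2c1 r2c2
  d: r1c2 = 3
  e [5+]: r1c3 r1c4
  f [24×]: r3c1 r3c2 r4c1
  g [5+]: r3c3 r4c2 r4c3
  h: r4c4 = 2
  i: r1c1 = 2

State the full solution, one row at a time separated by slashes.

2 3 4 1 / 1 4 2 3 / 3 2 1 4 / 4 1 3 2

Cage i is given, which forces r1c1 = 2.
D is a freebie; hence r1c2 = 3.
Cage a is given; hence r3c4 = 4.
Cage h is a single given cell, leaving r4c4 = 2.
Cage e's pair has sum 5, which forces r1c3 = 4.
4 is placed in column 4, which forces r1c4 = 1.
The two cells of cage b must have product 6, which forces r2c3 = 2.
Column 4 already has 2, so r2c4 = 3.
Row 3 now contains 4, so r3c1 = 3.
Row 3 now contains 4, leaving r3c2 = 2.
The 3 cells of cage g must have sum 5, leaving r3c3 = 1.
Cage f has product 24, which forces r4c1 = 4.
Row 4 now contains 2, which forces r4c2 = 1.
Cage g has sum 5, leaving r4c3 = 3.
Column 1 now contains 4, which forces r2c1 = 1.
Column 2 already has 1, leaving r2c2 = 4.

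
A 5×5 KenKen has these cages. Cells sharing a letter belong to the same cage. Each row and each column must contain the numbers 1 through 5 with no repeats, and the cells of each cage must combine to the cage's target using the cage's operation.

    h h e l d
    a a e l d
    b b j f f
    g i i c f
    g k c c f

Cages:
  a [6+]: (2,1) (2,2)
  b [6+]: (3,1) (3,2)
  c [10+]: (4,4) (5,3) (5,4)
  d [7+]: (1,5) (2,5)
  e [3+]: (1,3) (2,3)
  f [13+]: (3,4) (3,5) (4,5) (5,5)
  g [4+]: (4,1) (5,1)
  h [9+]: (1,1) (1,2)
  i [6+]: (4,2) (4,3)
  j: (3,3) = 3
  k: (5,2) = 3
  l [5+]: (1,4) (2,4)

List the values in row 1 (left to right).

4 5 1 2 3

Cage j is a single given cell, leaving (3,3) = 3.
K is a freebie, leaving (5,2) = 3.
Cage g needs two cells with sum 4, leaving (4,1) = 3.
Row 5 now contains 3; hence (5,1) = 1.
Row 2 needs a 3, and only (2,4) is open for it.
The two cells of cage l must have sum 5, which forces (1,4) = 2.
Row 1 already has 2, which forces (1,5) = 3.
Column 4 already has 2, leaving (3,4) = 5.
5 is placed in column 4, leaving (5,4) = 4.
Row 1 already has 2, so (1,3) = 1.
The two cells of cage e must have sum 3; hence (2,3) = 2.
Cage d needs two cells with sum 7, leaving (2,5) = 4.
4 is placed in column 4; hence (4,4) = 1.
Row 5 already has 4, leaving (5,3) = 5.
Row 5 already has 5, so (5,5) = 2.
4 is placed in row 2, leaving (2,1) = 5.
4 is placed in row 2, leaving (2,2) = 1.
Column 5 already has 2, leaving (3,5) = 1.
The two cells of cage i must have sum 6, so (4,2) = 2.
Column 3 already has 5, leaving (4,3) = 4.
Column 5 already has 2, so (4,5) = 5.
5 is placed in column 1; hence (1,1) = 4.
Cage h's pair has sum 9, which forces (1,2) = 5.
Cage b needs two cells with sum 6, so (3,1) = 2.
2 is placed in column 2, leaving (3,2) = 4.
The full grid is 4 5 1 2 3 / 5 1 2 3 4 / 2 4 3 5 1 / 3 2 4 1 5 / 1 3 5 4 2.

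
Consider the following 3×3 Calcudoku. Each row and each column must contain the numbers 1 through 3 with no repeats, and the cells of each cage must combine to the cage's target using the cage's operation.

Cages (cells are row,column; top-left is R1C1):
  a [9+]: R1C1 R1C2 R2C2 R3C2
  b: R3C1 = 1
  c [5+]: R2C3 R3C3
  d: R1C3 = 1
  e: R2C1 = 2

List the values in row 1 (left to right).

3 2 1

Cage a has sum 9, leaving R1C1 = 3.
Cage d is given, so R1C3 = 1.
Cage e is given; hence R2C1 = 2.
Row 2 already has 2, leaving R2C3 = 3.
Cage b is a single given cell, so R3C1 = 1.
Column 3 now contains 3, so R3C3 = 2.
Row 1 already has 1, so R1C2 = 2.
3 is placed in row 2, so R2C2 = 1.
Row 3 already has 2, so R3C2 = 3.
The full grid is 3 2 1 / 2 1 3 / 1 3 2.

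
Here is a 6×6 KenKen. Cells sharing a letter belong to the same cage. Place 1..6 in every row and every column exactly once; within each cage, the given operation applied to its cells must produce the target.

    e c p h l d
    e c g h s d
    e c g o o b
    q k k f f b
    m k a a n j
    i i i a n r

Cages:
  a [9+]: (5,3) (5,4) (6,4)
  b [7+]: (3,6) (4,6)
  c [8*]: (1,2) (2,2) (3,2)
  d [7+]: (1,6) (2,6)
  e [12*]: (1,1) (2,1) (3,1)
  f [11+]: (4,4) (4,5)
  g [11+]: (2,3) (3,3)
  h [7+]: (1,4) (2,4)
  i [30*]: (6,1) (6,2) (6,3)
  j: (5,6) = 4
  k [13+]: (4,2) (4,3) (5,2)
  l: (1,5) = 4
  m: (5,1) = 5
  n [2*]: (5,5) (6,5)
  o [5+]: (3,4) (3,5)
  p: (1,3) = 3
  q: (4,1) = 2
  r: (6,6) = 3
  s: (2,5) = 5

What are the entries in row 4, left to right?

2 3 4 5 6 1

P is a freebie, which forces (1,3) = 3.
Cage l is given, so (1,5) = 4.
S is a freebie, so (2,5) = 5.
Q is a freebie, leaving (4,1) = 2.
Column 5 already has 5, which forces (4,5) = 6.
Cage m is given; hence (5,1) = 5.
J is a freebie; hence (5,6) = 4.
Cage r is a single given cell, leaving (6,6) = 3.
The 3 cells of cage e must have product 12, leaving (1,1) = 1.
Row 1 now contains 1, which forces (1,2) = 2.
Row 2 now contains 5, which forces (2,3) = 6.
The two cells of cage g must have sum 11, so (3,3) = 5.
Cage k has sum 13, which forces (4,2) = 3.
Cage k has sum 13, which forces (4,3) = 4.
Row 4 now contains 6, which forces (4,4) = 5.
5 is placed in row 4; hence (4,6) = 1.
The 3 cells of cage k must have sum 13, leaving (5,2) = 6.
Column 1 already has 1, which forces (6,1) = 6.
5 is placed in column 3, so (6,3) = 1.
Row 6 already has 1, which forces (6,5) = 2.
Column 4 already has 5, which forces (1,4) = 6.
Cage d needs two cells with sum 7, which forces (1,6) = 5.
Cage h needs two cells with sum 7; hence (2,4) = 1.
Column 6 now contains 1; hence (2,6) = 2.
Cage b's pair has sum 7, so (3,6) = 6.
1 is placed in column 3, leaving (5,3) = 2.
Cage a needs sum 9, so (5,4) = 3.
2 is placed in column 5, so (5,5) = 1.
Row 6 already has 1, so (6,2) = 5.
Row 6 already has 2, leaving (6,4) = 4.
1 is placed in row 2, which forces (2,2) = 4.
Cage c has product 8, which forces (3,2) = 1.
Column 4 already has 4, so (3,4) = 2.
Column 5 already has 1, leaving (3,5) = 3.
Row 2 now contains 4, so (2,1) = 3.
Row 3 now contains 3; hence (3,1) = 4.
Completed grid: 1 2 3 6 4 5 / 3 4 6 1 5 2 / 4 1 5 2 3 6 / 2 3 4 5 6 1 / 5 6 2 3 1 4 / 6 5 1 4 2 3.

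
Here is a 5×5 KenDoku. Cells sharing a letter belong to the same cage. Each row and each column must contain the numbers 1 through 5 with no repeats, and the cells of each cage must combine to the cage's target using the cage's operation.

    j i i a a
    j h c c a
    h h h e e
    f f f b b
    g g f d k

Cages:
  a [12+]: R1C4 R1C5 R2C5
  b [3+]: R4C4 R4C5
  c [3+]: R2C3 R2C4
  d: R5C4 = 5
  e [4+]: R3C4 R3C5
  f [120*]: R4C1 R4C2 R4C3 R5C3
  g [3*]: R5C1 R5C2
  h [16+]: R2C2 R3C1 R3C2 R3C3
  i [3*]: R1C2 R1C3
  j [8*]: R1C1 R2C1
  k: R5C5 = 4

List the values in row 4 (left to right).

3 4 5 1 2

Cage d is a single given cell, so R5C4 = 5.
Cage k is a single given cell; hence R5C5 = 4.
Cage a needs sum 12; hence R1C4 = 4.
Row 1 now contains 4, which forces R1C1 = 2.
The two cells of cage j must have product 8, which forces R2C1 = 4.
4 is placed in row 2, so R2C2 = 5.
Row 2 already has 5, which forces R2C5 = 3.
3 is placed in column 5, so R3C5 = 1.
1 is placed in column 5, which forces R4C5 = 2.
3 is placed in column 5, which forces R1C5 = 5.
The 4 cells of cage h must have sum 16, so R3C1 = 5.
Row 3 already has 1, leaving R3C4 = 3.
5 is placed in column 1, so R4C1 = 3.
Row 4 already has 3, which forces R4C2 = 4.
4 is placed in row 4, so R4C3 = 5.
Row 4 already has 2, so R4C4 = 1.
Column 1 already has 3, so R5C1 = 1.
Row 5 now contains 1, which forces R5C2 = 3.
The 4 cells of cage f must have product 120, leaving R5C3 = 2.
Column 2 already has 3, leaving R1C2 = 1.
The two cells of cage i must have product 3, leaving R1C3 = 3.
Column 3 now contains 2; hence R2C3 = 1.
Column 4 already has 1, so R2C4 = 2.
Column 2 now contains 4, which forces R3C2 = 2.
Column 3 now contains 2, leaving R3C3 = 4.
Completed grid: 2 1 3 4 5 / 4 5 1 2 3 / 5 2 4 3 1 / 3 4 5 1 2 / 1 3 2 5 4.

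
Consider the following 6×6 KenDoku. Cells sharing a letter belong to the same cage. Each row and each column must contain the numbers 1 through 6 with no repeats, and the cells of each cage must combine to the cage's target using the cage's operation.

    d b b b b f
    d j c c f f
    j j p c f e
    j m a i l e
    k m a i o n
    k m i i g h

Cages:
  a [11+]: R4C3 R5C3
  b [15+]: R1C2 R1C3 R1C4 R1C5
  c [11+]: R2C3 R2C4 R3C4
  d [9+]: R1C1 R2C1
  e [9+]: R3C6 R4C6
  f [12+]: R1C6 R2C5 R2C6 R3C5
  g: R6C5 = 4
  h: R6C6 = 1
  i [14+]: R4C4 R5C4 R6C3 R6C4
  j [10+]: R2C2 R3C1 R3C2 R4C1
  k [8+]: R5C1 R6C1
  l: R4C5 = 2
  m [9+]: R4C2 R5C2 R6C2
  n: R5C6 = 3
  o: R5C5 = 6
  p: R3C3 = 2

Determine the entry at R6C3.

Cage p is a single given cell, which forces R3C3 = 2.
Cage l is given, so R4C5 = 2.
Cage o is a single given cell; hence R5C5 = 6.
N is a freebie, which forces R5C6 = 3.
Cage g is a single given cell; hence R6C5 = 4.
Cage h is given, leaving R6C6 = 1.
Cage a needs two cells with sum 11, so R4C3 = 6.
Row 5 now contains 6, which forces R5C3 = 5.
Column 3 now contains 5; hence R6C3 = 3.
5 is placed in row 5, leaving R5C1 = 2.
Row 6 already has 3, which forces R6C1 = 6.
Cage m needs sum 9; hence R4C2 = 3.
Cage i has sum 14; hence R4C4 = 5.
5 is placed in row 4; hence R4C6 = 4.
Cage i needs sum 14, so R5C4 = 4.
Cage i needs sum 14, so R6C4 = 2.
The 3 cells of cage c must have sum 11; hence R2C3 = 4.
Column 6 now contains 4, so R3C6 = 5.
Row 4 now contains 4, which forces R4C1 = 1.
4 is placed in row 5, so R5C2 = 1.
2 is placed in row 6; hence R6C2 = 5.
Cage d's pair has sum 9; hence R1C1 = 4.
The 4 cells of cage b must have sum 15, which forces R1C2 = 6.
4 is placed in column 3, so R1C3 = 1.
Cage b has sum 15, so R1C4 = 3.
The 4 cells of cage b must have sum 15, which forces R1C5 = 5.
Row 1 now contains 6, which forces R1C6 = 2.
4 is placed in row 2; hence R2C1 = 5.
Column 2 already has 5; hence R2C2 = 2.
Column 6 now contains 2, which forces R2C6 = 6.
The 4 cells of cage j must have sum 10, leaving R3C1 = 3.
Column 2 now contains 1, leaving R3C2 = 4.
3 is placed in row 3, leaving R3C5 = 1.
6 is placed in row 2, which forces R2C4 = 1.
Column 5 already has 1, so R2C5 = 3.
Row 3 already has 1; hence R3C4 = 6.
Filled in: 4 6 1 3 5 2 / 5 2 4 1 3 6 / 3 4 2 6 1 5 / 1 3 6 5 2 4 / 2 1 5 4 6 3 / 6 5 3 2 4 1.

3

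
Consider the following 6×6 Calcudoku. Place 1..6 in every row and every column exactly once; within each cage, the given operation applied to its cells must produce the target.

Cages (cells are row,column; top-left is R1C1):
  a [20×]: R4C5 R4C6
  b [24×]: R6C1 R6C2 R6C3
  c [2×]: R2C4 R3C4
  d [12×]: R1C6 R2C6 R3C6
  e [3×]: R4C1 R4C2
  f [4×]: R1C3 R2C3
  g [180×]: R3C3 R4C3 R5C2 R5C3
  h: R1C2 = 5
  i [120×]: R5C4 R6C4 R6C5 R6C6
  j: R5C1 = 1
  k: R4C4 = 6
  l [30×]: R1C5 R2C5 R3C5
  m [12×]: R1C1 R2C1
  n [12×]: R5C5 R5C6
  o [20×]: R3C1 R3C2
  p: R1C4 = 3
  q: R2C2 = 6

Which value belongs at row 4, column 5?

Cage h is a single given cell, so R1C2 = 5.
Cage p is a single given cell, leaving R1C4 = 3.
Cage q is given, so R2C2 = 6.
Column 2 now contains 5; hence R3C2 = 4.
K is a freebie, which forces R4C4 = 6.
J is a freebie, so R5C1 = 1.
Row 3 now contains 4, so R3C1 = 5.
1 is placed in column 1, so R4C1 = 3.
Cage e needs two cells with product 3, leaving R4C2 = 1.
The two cells of cage m must have product 12, which forces R1C1 = 6.
Column 1 already has 3, so R2C1 = 2.
Row 2 already has 2, leaving R2C4 = 1.
Cage l needs product 30; hence R2C5 = 5.
Column 4 already has 1, leaving R3C4 = 2.
5 is placed in column 5; hence R4C5 = 4.
4 is placed in row 4, leaving R4C6 = 5.
Column 1 now contains 2, so R6C1 = 4.
4 is placed in row 6, leaving R6C4 = 5.
Cage f needs two cells with product 4, so R1C3 = 1.
1 is placed in row 1; hence R1C5 = 2.
1 is placed in row 1; hence R1C6 = 4.
1 is placed in row 2, leaving R2C3 = 4.
Column 6 now contains 4, so R2C6 = 3.
Cage g needs product 180, leaving R3C3 = 6.
6 is placed in row 3; hence R3C5 = 3.
Column 6 already has 3; hence R3C6 = 1.
5 is placed in row 4, leaving R4C3 = 2.
Cage g has product 180; hence R5C2 = 3.
Cage g needs product 180, which forces R5C3 = 5.
Column 4 now contains 5, leaving R5C4 = 4.
Column 5 already has 3, which forces R5C5 = 6.
Row 5 now contains 6, so R5C6 = 2.
3 is placed in column 2, so R6C2 = 2.
2 is placed in column 3, which forces R6C3 = 3.
Column 5 already has 6; hence R6C5 = 1.
2 is placed in column 6, which forces R6C6 = 6.
Completed grid: 6 5 1 3 2 4 / 2 6 4 1 5 3 / 5 4 6 2 3 1 / 3 1 2 6 4 5 / 1 3 5 4 6 2 / 4 2 3 5 1 6.

4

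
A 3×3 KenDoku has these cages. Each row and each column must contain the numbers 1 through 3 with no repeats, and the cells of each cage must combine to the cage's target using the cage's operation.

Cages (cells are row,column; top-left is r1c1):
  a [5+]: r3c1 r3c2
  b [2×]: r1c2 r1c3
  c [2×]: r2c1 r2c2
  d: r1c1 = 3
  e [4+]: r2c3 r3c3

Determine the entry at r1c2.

D is a freebie, which forces r1c1 = 3.
3 is placed in column 1; hence r3c1 = 2.
2 is placed in row 3, so r3c2 = 3.
3 is placed in row 3, leaving r3c3 = 1.
Cage b's pair has product 2, leaving r1c2 = 1.
Column 3 now contains 1, leaving r1c3 = 2.
Column 1 already has 2, leaving r2c1 = 1.
Cage c needs two cells with product 2; hence r2c2 = 2.
Column 3 now contains 1; hence r2c3 = 3.
Completed grid: 3 1 2 / 1 2 3 / 2 3 1.

1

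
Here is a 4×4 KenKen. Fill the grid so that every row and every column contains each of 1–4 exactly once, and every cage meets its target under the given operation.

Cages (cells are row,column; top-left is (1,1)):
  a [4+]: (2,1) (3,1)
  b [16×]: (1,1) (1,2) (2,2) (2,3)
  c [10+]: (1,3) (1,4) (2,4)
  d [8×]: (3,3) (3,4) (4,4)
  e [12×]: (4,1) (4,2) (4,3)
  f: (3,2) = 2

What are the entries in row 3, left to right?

Cage f is a single given cell, which forces (3,2) = 2.
The 3 cells of cage d must have product 8, so (4,4) = 2.
Cage c needs sum 10, so (1,3) = 3.
Column 4 now contains 2, leaving (1,4) = 4.
The 3 cells of cage c must have sum 10, leaving (2,4) = 3.
Column 4 already has 4, which forces (3,4) = 1.
Cage b has product 16, which forces (1,1) = 2.
Row 1 already has 4; hence (1,2) = 1.
Row 2 already has 3, leaving (2,1) = 1.
The 4 cells of cage b must have product 16, so (2,2) = 4.
The 4 cells of cage b must have product 16, which forces (2,3) = 2.
1 is placed in row 3, which forces (3,1) = 3.
1 is placed in row 3, so (3,3) = 4.
3 is placed in column 1; hence (4,1) = 4.
Column 2 already has 4, leaving (4,2) = 3.
Column 3 now contains 4, so (4,3) = 1.
Completed grid: 2 1 3 4 / 1 4 2 3 / 3 2 4 1 / 4 3 1 2.

3 2 4 1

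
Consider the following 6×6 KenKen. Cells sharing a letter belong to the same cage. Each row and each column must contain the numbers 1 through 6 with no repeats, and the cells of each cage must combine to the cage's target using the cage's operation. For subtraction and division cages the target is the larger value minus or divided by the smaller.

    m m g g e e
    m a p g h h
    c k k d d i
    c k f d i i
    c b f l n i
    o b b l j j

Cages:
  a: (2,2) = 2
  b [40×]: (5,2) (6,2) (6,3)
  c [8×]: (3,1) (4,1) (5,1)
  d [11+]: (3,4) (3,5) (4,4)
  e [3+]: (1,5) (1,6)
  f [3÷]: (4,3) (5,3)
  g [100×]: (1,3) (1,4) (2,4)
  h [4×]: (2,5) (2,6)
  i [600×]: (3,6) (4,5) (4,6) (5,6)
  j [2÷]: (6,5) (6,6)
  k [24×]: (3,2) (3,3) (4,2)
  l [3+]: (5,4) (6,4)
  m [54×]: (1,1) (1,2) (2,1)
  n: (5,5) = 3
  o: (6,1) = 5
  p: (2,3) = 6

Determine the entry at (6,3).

Cage m needs product 54; hence (1,1) = 6.
Cage m has product 54, leaving (1,2) = 3.
The 3 cells of cage g must have product 100; hence (1,3) = 5.
Cage g has product 100, which forces (1,4) = 4.
Cage m needs product 54, which forces (2,1) = 3.
Cage a is a single given cell; hence (2,2) = 2.
Cage p is given; hence (2,3) = 6.
Cage g needs product 100, so (2,4) = 5.
Cage i needs product 600, so (4,5) = 5.
Cage n is given; hence (5,5) = 3.
O is a freebie, so (6,1) = 5.
Row 6 now contains 5, so (6,2) = 4.
4 is placed in row 6, so (6,3) = 2.
Row 6 now contains 2; hence (6,4) = 1.
1 is placed in row 6; hence (6,5) = 6.
6 is placed in row 6, leaving (6,6) = 3.
The 3 cells of cage k must have product 24; hence (3,3) = 4.
The 3 cells of cage d must have sum 11, leaving (3,5) = 2.
The two cells of cage f must have quotient 3, which forces (4,3) = 3.
Row 4 already has 3, so (4,4) = 6.
6 is placed in row 4, which forces (4,6) = 4.
Column 2 already has 4; hence (5,2) = 5.
Column 3 already has 2, leaving (5,3) = 1.
1 is placed in column 4; hence (5,4) = 2.
Row 5 now contains 5, so (5,6) = 6.
2 is placed in column 5, so (1,5) = 1.
Cage e's pair has sum 3, so (1,6) = 2.
Cage h's pair has product 4; hence (2,5) = 4.
Column 6 now contains 4; hence (2,6) = 1.
Row 3 already has 2, leaving (3,1) = 1.
The 3 cells of cage k must have product 24, leaving (3,2) = 6.
6 is placed in column 4, leaving (3,4) = 3.
Column 6 now contains 6; hence (3,6) = 5.
Cage c has product 8, which forces (4,1) = 2.
6 is placed in row 4, leaving (4,2) = 1.
2 is placed in row 5; hence (5,1) = 4.
The full grid is 6 3 5 4 1 2 / 3 2 6 5 4 1 / 1 6 4 3 2 5 / 2 1 3 6 5 4 / 4 5 1 2 3 6 / 5 4 2 1 6 3.

2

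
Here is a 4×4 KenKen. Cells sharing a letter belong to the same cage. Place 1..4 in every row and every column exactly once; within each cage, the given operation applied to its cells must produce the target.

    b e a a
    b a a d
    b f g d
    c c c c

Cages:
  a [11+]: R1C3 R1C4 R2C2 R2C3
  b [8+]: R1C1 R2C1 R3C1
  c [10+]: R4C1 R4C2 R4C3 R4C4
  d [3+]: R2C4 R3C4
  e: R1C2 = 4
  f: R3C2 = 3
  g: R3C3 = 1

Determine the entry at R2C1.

3

E is a freebie, so R1C2 = 4.
Cage f is given, so R3C2 = 3.
G is a freebie, leaving R3C3 = 1.
Row 3 already has 1; hence R3C4 = 2.
Cage a needs sum 11, so R1C3 = 2.
Cage a has sum 11; hence R1C4 = 3.
Cage a needs sum 11, so R2C2 = 2.
The 4 cells of cage a must have sum 11, so R2C3 = 4.
Column 4 already has 2, so R2C4 = 1.
Row 3 already has 1, which forces R3C1 = 4.
2 is placed in column 2, so R4C2 = 1.
Column 3 already has 4; hence R4C3 = 3.
Column 4 now contains 1, leaving R4C4 = 4.
3 is placed in row 1, which forces R1C1 = 1.
Row 2 already has 1, leaving R2C1 = 3.
3 is placed in row 4, leaving R4C1 = 2.
The full grid is 1 4 2 3 / 3 2 4 1 / 4 3 1 2 / 2 1 3 4.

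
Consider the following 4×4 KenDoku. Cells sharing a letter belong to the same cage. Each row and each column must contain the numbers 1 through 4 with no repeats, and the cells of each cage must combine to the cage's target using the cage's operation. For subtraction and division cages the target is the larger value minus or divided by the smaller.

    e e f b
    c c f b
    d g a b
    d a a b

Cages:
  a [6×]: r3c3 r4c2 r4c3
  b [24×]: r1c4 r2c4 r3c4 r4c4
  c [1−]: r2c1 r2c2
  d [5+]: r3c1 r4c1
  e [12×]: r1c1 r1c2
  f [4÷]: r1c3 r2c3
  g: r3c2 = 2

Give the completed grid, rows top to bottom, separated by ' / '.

Cage g is a single given cell; hence r3c2 = 2.
The 3 cells of cage a must have product 6, leaving r4c3 = 2.
The only place for 2 in row 1 is r1c4.
Row 1 needs a 1, and only r1c3 is open for it.
Column 3 now contains 1, which forces r2c3 = 4.
Column 3 now contains 1, which forces r3c3 = 3.
Cage a needs product 6; hence r4c2 = 1.
The two cells of cage c must have difference 1, which forces r2c1 = 2.
Column 2 now contains 1, leaving r2c2 = 3.
Row 2 already has 3, which forces r2c4 = 1.
Cage d needs two cells with sum 5, so r3c1 = 1.
1 is placed in column 4, leaving r3c4 = 4.
Row 4 now contains 1; hence r4c1 = 4.
Column 4 already has 4, leaving r4c4 = 3.
Column 1 now contains 4, leaving r1c1 = 3.
3 is placed in column 2, which forces r1c2 = 4.

3 4 1 2 / 2 3 4 1 / 1 2 3 4 / 4 1 2 3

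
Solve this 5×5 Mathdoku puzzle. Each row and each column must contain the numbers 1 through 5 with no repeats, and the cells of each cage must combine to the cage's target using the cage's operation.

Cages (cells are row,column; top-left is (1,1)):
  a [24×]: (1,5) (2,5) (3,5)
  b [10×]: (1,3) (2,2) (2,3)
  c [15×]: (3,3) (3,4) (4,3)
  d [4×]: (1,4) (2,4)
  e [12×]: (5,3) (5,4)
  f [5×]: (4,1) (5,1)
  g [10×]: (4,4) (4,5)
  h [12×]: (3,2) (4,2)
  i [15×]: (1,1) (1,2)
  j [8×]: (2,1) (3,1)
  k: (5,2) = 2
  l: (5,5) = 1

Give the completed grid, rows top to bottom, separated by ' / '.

Cage k is given; hence (5,2) = 2.
L is a freebie; hence (5,5) = 1.
The two cells of cage f must have product 5, which forces (4,1) = 1.
Row 5 already has 1, leaving (5,1) = 5.
Column 1 now contains 5, leaving (1,1) = 3.
Cage i needs two cells with product 15, which forces (1,2) = 5.
5 is placed in column 2, so (2,2) = 1.
1 is placed in row 2, so (2,4) = 4.
Column 4 already has 4, so (5,4) = 3.
The 3 cells of cage b must have product 10; hence (1,3) = 2.
Column 4 already has 4, which forces (1,4) = 1.
Row 1 already has 2, so (1,5) = 4.
4 is placed in row 2; hence (2,1) = 2.
Cage b has product 10, which forces (2,3) = 5.
Row 2 already has 2, leaving (2,5) = 3.
The two cells of cage j must have product 8; hence (3,1) = 4.
Row 3 now contains 4, leaving (3,2) = 3.
3 is placed in row 3, so (3,3) = 1.
Column 4 already has 1, which forces (3,4) = 5.
Column 5 now contains 3; hence (3,5) = 2.
3 is placed in column 2, so (4,2) = 4.
Column 3 already has 5, leaving (4,3) = 3.
5 is placed in column 4, so (4,4) = 2.
Column 5 now contains 2, leaving (4,5) = 5.
Row 5 now contains 3, which forces (5,3) = 4.

3 5 2 1 4 / 2 1 5 4 3 / 4 3 1 5 2 / 1 4 3 2 5 / 5 2 4 3 1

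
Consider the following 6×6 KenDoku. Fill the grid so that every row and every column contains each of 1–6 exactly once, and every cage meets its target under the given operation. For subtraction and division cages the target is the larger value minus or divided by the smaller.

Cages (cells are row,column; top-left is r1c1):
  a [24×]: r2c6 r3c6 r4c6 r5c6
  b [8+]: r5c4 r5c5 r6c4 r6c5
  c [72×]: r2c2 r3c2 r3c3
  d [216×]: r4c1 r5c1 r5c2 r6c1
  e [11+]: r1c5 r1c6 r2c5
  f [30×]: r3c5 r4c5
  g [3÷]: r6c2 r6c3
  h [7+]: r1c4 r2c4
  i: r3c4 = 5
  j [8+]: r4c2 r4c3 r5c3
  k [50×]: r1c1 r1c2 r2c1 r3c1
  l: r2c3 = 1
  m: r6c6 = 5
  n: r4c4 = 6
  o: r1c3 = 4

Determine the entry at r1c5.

2

The 4 cells of cage k must have product 50, leaving r1c2 = 5.
O is a freebie, so r1c3 = 4.
Cage l is given, so r2c3 = 1.
Cage i is a single given cell, so r3c4 = 5.
Row 3 now contains 5, which forces r3c5 = 6.
Cage n is given; hence r4c4 = 6.
Column 5 now contains 6, leaving r4c5 = 5.
Cage m is a single given cell, which forces r6c6 = 5.
Cage h needs two cells with sum 7; hence r1c4 = 3.
The 3 cells of cage e must have sum 11, leaving r1c6 = 6.
The 4 cells of cage k must have product 50, which forces r2c1 = 5.
The 3 cells of cage c must have product 72, which forces r2c2 = 6.
Cage h's pair has sum 7, leaving r2c4 = 4.
The 3 cells of cage c must have product 72, so r3c2 = 4.
Row 3 already has 6, so r3c3 = 3.
Cage j needs sum 8, which forces r4c3 = 2.
Column 2 now contains 6, so r5c2 = 3.
3 is placed in column 3, leaving r5c3 = 5.
Column 3 now contains 2, which forces r6c3 = 6.
The 3 cells of cage e must have sum 11, so r1c5 = 2.
The 3 cells of cage e must have sum 11; hence r2c5 = 3.
Row 2 now contains 3, leaving r2c6 = 2.
Column 6 now contains 2, leaving r3c6 = 1.
3 is placed in column 2, leaving r4c2 = 1.
The 4 cells of cage d must have product 216, leaving r5c1 = 6.
Column 6 already has 1, so r5c6 = 4.
Cage g's pair has quotient 3, leaving r6c2 = 2.
2 is placed in row 6; hence r6c4 = 1.
Row 6 already has 1, leaving r6c5 = 4.
2 is placed in row 1, which forces r1c1 = 1.
Row 3 now contains 1; hence r3c1 = 2.
The 4 cells of cage d must have product 216, so r4c1 = 4.
4 is placed in column 6, which forces r4c6 = 3.
Column 4 already has 1, so r5c4 = 2.
Row 5 now contains 4, leaving r5c5 = 1.
Row 6 already has 4; hence r6c1 = 3.
Completed grid: 1 5 4 3 2 6 / 5 6 1 4 3 2 / 2 4 3 5 6 1 / 4 1 2 6 5 3 / 6 3 5 2 1 4 / 3 2 6 1 4 5.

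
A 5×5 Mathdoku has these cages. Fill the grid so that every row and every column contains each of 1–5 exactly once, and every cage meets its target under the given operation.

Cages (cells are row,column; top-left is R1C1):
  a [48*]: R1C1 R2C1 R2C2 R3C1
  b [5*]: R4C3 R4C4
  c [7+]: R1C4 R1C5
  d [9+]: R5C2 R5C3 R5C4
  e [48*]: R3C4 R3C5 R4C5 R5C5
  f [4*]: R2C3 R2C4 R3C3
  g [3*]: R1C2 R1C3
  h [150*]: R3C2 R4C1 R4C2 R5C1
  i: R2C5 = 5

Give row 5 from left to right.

5 2 4 3 1

Cage i is a single given cell, which forces R2C5 = 5.
The only place for 5 in row 1 is R1C4.
The two cells of cage c must have sum 7; hence R1C5 = 2.
The two cells of cage b must have product 5, leaving R4C3 = 5.
5 is placed in column 4, so R4C4 = 1.
Cage f has product 4, which forces R2C3 = 1.
1 is placed in column 4, leaving R2C4 = 2.
The 4 cells of cage h must have product 150, so R3C2 = 5.
Cage f has product 4; hence R3C3 = 2.
Cage e needs product 48, leaving R3C4 = 4.
The 4 cells of cage h must have product 150; hence R5C1 = 5.
4 is placed in column 4, leaving R5C4 = 3.
The 4 cells of cage a must have product 48, which forces R1C1 = 4.
The two cells of cage g must have product 3, so R1C2 = 1.
Column 3 already has 1, which forces R1C3 = 3.
Cage a needs product 48, which forces R2C1 = 3.
Row 2 now contains 2, leaving R2C2 = 4.
Cage a has product 48, leaving R3C1 = 1.
Row 3 now contains 1, which forces R3C5 = 3.
Column 1 now contains 3; hence R4C1 = 2.
2 is placed in row 4; hence R4C2 = 3.
Column 5 already has 3, so R4C5 = 4.
Cage d has sum 9, so R5C2 = 2.
Row 5 now contains 3, so R5C3 = 4.
4 is placed in column 5, so R5C5 = 1.
Filled in: 4 1 3 5 2 / 3 4 1 2 5 / 1 5 2 4 3 / 2 3 5 1 4 / 5 2 4 3 1.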